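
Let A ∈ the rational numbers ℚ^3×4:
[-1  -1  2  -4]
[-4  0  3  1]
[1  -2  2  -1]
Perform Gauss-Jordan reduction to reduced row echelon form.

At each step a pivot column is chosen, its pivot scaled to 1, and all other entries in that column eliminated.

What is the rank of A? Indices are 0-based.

pivot(0,0)=-1: scale R0 → (1, 1, -2, 4)
  clear (1,0): R1 −= (-4)R0 → (0, 4, -5, 17)
  clear (2,0): R2 −= (1)R0 → (0, -3, 4, -5)
pivot(1,1)=4: scale R1 → (0, 1, -5/4, 17/4)
  clear (0,1): R0 −= (1)R1 → (1, 0, -3/4, -1/4)
  clear (2,1): R2 −= (-3)R1 → (0, 0, 1/4, 31/4)
pivot(2,2)=1/4: scale R2 → (0, 0, 1, 31)
  clear (0,2): R0 −= (-3/4)R2 → (1, 0, 0, 23)
  clear (1,2): R1 −= (-5/4)R2 → (0, 1, 0, 43)

rank = 3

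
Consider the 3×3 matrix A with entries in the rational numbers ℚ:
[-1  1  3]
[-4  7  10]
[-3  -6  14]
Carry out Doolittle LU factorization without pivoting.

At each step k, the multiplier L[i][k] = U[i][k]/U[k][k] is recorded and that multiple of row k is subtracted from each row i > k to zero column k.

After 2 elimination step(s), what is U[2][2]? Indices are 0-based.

U[2][2] = -1

Step 1: pivot at (0,0) is -1.
  row1 ← row1 − (4)·row0  ⇒  L[1][0]=4, U row1=(0, 3, -2)
  row2 ← row2 − (3)·row0  ⇒  L[2][0]=3, U row2=(0, -9, 5)
Step 2: pivot at (1,1) is 3.
  row2 ← row2 − (-3)·row1  ⇒  L[2][1]=-3, U row2=(0, 0, -1)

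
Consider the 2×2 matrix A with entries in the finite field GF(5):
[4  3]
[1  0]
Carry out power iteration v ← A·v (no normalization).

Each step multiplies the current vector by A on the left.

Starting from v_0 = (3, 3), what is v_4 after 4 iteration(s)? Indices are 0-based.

v_0 = (3, 3).
v_1 = A·v_0 = (1, 3).
v_2 = A·v_1 = (3, 1).
v_3 = A·v_2 = (0, 3).
v_4 = A·v_3 = (4, 0).

v_4 = (4, 0)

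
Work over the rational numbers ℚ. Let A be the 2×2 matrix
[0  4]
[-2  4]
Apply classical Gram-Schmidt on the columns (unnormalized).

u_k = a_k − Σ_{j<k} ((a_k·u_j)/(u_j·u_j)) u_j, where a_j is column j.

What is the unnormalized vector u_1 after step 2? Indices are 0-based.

u_1 = (4, 0)

Step 1: u_0 = a_0 = (0, -2).
Step 2: u_1 = a_1 − (-2)·u_0 = (4, 0).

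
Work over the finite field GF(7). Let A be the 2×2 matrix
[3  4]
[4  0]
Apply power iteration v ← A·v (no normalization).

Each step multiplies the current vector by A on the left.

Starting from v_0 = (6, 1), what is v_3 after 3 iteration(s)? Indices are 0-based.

v_3 = (5, 4)

v_0 = (6, 1).
v_1 = A·v_0 = (1, 3).
v_2 = A·v_1 = (1, 4).
v_3 = A·v_2 = (5, 4).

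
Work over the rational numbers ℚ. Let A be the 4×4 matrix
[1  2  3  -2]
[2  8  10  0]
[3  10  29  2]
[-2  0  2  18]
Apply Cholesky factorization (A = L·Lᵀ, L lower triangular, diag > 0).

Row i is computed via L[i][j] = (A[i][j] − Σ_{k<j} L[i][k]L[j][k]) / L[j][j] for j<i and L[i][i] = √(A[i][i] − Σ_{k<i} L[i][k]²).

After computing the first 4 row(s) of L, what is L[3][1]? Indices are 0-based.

Step 1: L[0][0] = √(1) = 1.
  L[1][0] = (2) / L[0][0] = 2.
Step 2: L[1][1] = √(4) = 2.
  L[2][0] = (3) / L[0][0] = 3.
  L[2][1] = (4) / L[1][1] = 2.
Step 3: L[2][2] = √(16) = 4.
  L[3][0] = (-2) / L[0][0] = -2.
  L[3][1] = (4) / L[1][1] = 2.
  L[3][2] = (4) / L[2][2] = 1.
Step 4: L[3][3] = √(9) = 3.

L[3][1] = 2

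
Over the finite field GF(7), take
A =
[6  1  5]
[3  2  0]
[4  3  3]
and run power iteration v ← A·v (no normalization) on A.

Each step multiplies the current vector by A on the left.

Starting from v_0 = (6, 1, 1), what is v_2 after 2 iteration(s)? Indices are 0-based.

v_2 = (2, 5, 3)

v_0 = (6, 1, 1).
v_1 = A·v_0 = (0, 6, 2).
v_2 = A·v_1 = (2, 5, 3).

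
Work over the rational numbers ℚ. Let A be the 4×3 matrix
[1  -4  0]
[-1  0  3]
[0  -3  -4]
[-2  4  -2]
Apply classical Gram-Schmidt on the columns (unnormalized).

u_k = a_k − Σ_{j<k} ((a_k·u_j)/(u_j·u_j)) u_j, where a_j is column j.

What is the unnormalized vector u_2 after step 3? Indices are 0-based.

u_2 = (55/102, 395/102, -50/17, -5/3)

Step 1: u_0 = a_0 = (1, -1, 0, -2).
Step 2: u_1 = a_1 − (-2)·u_0 = (-2, -2, -3, 0).
Step 3: u_2 = a_2 − (1/6)·u_0 − (6/17)·u_1 = (55/102, 395/102, -50/17, -5/3).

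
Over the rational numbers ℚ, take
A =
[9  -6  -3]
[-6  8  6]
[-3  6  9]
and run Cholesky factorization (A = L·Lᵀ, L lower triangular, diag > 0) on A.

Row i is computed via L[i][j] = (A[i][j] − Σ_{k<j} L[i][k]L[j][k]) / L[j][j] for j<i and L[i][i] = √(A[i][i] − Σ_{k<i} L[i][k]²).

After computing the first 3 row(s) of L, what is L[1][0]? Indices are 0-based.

L[1][0] = -2

Step 1: L[0][0] = √(9) = 3.
  L[1][0] = (-6) / L[0][0] = -2.
Step 2: L[1][1] = √(4) = 2.
  L[2][0] = (-3) / L[0][0] = -1.
  L[2][1] = (4) / L[1][1] = 2.
Step 3: L[2][2] = √(4) = 2.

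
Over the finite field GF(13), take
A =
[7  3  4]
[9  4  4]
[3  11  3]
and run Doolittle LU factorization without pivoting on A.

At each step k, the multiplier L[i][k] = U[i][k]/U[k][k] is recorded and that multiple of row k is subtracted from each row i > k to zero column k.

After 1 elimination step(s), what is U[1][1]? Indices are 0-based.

k=0: U[0][0]=7
  eliminate (1,0): mult=5, new row 1: (0, 2, 10); set L[1][0]=5
  eliminate (2,0): mult=6, new row 2: (0, 6, 5); set L[2][0]=6

U[1][1] = 2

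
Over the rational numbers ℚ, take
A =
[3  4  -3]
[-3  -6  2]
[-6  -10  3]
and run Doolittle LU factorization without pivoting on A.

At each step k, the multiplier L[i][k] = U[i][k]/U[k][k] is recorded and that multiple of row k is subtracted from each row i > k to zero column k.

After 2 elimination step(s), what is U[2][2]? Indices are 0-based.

U[2][2] = -2

Step 1: pivot at (0,0) is 3.
  row1 ← row1 − (-1)·row0  ⇒  L[1][0]=-1, U row1=(0, -2, -1)
  row2 ← row2 − (-2)·row0  ⇒  L[2][0]=-2, U row2=(0, -2, -3)
Step 2: pivot at (1,1) is -2.
  row2 ← row2 − (1)·row1  ⇒  L[2][1]=1, U row2=(0, 0, -2)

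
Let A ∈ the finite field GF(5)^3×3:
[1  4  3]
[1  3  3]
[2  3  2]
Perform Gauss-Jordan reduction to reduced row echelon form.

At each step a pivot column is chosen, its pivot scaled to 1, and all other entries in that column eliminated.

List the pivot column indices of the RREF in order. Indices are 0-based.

[1] R0 /= 1  ⇒  (1, 4, 3)
     R1 -= 1·R0  ⇒  (0, 4, 0)
     R2 -= 2·R0  ⇒  (0, 0, 1)
[2] R1 /= 4  ⇒  (0, 1, 0)
     R0 -= 4·R1  ⇒  (1, 0, 3)
[3] R2 /= 1  ⇒  (0, 0, 1)
     R0 -= 3·R2  ⇒  (1, 0, 0)

pivot columns: 0, 1, 2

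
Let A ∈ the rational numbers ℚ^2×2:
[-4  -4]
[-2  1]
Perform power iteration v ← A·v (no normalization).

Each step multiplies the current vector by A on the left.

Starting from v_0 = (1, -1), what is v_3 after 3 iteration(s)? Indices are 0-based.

v_3 = (-36, -27)

v_0 = (1, -1).
v_1 = A·v_0 = (0, -3).
v_2 = A·v_1 = (12, -3).
v_3 = A·v_2 = (-36, -27).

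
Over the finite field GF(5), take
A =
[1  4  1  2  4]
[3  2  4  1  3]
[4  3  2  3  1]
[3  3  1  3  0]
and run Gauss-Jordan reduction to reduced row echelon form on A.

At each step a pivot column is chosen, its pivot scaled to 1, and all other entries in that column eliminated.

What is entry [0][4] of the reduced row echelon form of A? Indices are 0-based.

step 1: normalize row 0 (÷1) = (1, 4, 1, 2, 4)
  row 1: subtract 3×row0 = (0, 0, 1, 0, 1)
  row 2: subtract 4×row0 = (0, 2, 3, 0, 0)
  row 3: subtract 3×row0 = (0, 1, 3, 2, 3)
step 2: exchange rows 1,2
step 2: normalize row 1 (÷2) = (0, 1, 4, 0, 0)
  row 0: subtract 4×row1 = (1, 0, 0, 2, 4)
  row 3: subtract 1×row1 = (0, 0, 4, 2, 3)
step 3: normalize row 2 (÷1) = (0, 0, 1, 0, 1)
  row 1: subtract 4×row2 = (0, 1, 0, 0, 1)
  row 3: subtract 4×row2 = (0, 0, 0, 2, 4)
step 4: normalize row 3 (÷2) = (0, 0, 0, 1, 2)
  row 0: subtract 2×row3 = (1, 0, 0, 0, 0)

M[0][4] = 0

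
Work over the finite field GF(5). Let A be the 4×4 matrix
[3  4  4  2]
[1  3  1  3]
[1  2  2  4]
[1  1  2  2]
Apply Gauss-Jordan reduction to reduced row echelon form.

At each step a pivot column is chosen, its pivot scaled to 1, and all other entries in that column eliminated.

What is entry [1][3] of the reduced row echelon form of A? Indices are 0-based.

M[1][3] = 2

step 1: normalize row 0 (÷3) = (1, 3, 3, 4)
  row 1: subtract 1×row0 = (0, 0, 3, 4)
  row 2: subtract 1×row0 = (0, 4, 4, 0)
  row 3: subtract 1×row0 = (0, 3, 4, 3)
step 2: exchange rows 1,2
step 2: normalize row 1 (÷4) = (0, 1, 1, 0)
  row 0: subtract 3×row1 = (1, 0, 0, 4)
  row 3: subtract 3×row1 = (0, 0, 1, 3)
step 3: normalize row 2 (÷3) = (0, 0, 1, 3)
  row 1: subtract 1×row2 = (0, 1, 0, 2)
  row 3: subtract 1×row2 = (0, 0, 0, 0)
skip col 3 (zero from row 3)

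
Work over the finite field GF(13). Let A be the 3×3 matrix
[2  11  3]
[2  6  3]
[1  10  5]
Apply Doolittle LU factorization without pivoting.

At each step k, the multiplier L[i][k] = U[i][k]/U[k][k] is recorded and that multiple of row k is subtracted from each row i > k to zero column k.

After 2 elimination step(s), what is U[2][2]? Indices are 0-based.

U[2][2] = 10

Step 1: pivot at (0,0) is 2.
  row1 ← row1 − (1)·row0  ⇒  L[1][0]=1, U row1=(0, 8, 0)
  row2 ← row2 − (7)·row0  ⇒  L[2][0]=7, U row2=(0, 11, 10)
Step 2: pivot at (1,1) is 8.
  row2 ← row2 − (3)·row1  ⇒  L[2][1]=3, U row2=(0, 0, 10)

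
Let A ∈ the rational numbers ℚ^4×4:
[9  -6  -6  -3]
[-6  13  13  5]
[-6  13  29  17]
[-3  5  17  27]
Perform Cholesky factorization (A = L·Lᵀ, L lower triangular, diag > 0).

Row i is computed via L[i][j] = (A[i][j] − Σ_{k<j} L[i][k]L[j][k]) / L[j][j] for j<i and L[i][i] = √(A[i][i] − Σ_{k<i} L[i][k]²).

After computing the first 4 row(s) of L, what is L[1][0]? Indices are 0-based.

L[1][0] = -2

Step 1: L[0][0] = √(9) = 3.
  L[1][0] = (-6) / L[0][0] = -2.
Step 2: L[1][1] = √(9) = 3.
  L[2][0] = (-6) / L[0][0] = -2.
  L[2][1] = (9) / L[1][1] = 3.
Step 3: L[2][2] = √(16) = 4.
  L[3][0] = (-3) / L[0][0] = -1.
  L[3][1] = (3) / L[1][1] = 1.
  L[3][2] = (12) / L[2][2] = 3.
Step 4: L[3][3] = √(16) = 4.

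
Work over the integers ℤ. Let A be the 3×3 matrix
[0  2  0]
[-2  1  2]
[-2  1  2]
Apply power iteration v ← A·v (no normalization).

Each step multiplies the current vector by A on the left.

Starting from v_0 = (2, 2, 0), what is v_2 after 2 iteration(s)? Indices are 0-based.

v_0 = (2, 2, 0).
v_1 = A·v_0 = (4, -2, -2).
v_2 = A·v_1 = (-4, -14, -14).

v_2 = (-4, -14, -14)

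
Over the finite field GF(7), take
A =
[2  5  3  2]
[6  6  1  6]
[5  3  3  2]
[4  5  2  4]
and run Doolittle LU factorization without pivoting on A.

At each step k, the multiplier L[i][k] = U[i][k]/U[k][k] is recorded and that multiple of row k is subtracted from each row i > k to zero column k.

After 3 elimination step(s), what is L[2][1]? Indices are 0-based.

L[2][1] = 3

Step 1: pivot at (0,0) is 2.
  row1 ← row1 − (3)·row0  ⇒  L[1][0]=3, U row1=(0, 5, 6, 0)
  row2 ← row2 − (6)·row0  ⇒  L[2][0]=6, U row2=(0, 1, 6, 4)
  row3 ← row3 − (2)·row0  ⇒  L[3][0]=2, U row3=(0, 2, 3, 0)
Step 2: pivot at (1,1) is 5.
  row2 ← row2 − (3)·row1  ⇒  L[2][1]=3, U row2=(0, 0, 2, 4)
  row3 ← row3 − (6)·row1  ⇒  L[3][1]=6, U row3=(0, 0, 2, 0)
Step 3: pivot at (2,2) is 2.
  row3 ← row3 − (1)·row2  ⇒  L[3][2]=1, U row3=(0, 0, 0, 3)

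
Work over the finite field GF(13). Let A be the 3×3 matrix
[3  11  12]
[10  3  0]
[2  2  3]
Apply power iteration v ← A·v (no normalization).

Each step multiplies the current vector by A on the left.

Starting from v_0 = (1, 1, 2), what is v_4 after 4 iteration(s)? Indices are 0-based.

v_0 = (1, 1, 2).
v_1 = A·v_0 = (12, 0, 10).
v_2 = A·v_1 = (0, 3, 2).
v_3 = A·v_2 = (5, 9, 12).
v_4 = A·v_3 = (11, 12, 12).

v_4 = (11, 12, 12)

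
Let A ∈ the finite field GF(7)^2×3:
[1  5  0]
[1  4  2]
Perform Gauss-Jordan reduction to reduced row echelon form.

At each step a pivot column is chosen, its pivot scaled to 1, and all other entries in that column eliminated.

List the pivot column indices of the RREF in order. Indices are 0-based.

pivot columns: 0, 1

pivot(0,0)=1: scale R0 → (1, 5, 0)
  clear (1,0): R1 −= (1)R0 → (0, 6, 2)
pivot(1,1)=6: scale R1 → (0, 1, 5)
  clear (0,1): R0 −= (5)R1 → (1, 0, 3)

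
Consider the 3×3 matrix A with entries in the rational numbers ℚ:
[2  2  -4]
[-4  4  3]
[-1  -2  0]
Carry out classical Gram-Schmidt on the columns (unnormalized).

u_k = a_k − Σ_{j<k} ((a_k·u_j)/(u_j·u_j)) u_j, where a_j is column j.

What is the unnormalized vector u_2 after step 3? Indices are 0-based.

u_2 = (-126/101, -21/101, -168/101)

Step 1: u_0 = a_0 = (2, -4, -1).
Step 2: u_1 = a_1 − (-10/21)·u_0 = (62/21, 44/21, -52/21).
Step 3: u_2 = a_2 − (-20/21)·u_0 − (-29/101)·u_1 = (-126/101, -21/101, -168/101).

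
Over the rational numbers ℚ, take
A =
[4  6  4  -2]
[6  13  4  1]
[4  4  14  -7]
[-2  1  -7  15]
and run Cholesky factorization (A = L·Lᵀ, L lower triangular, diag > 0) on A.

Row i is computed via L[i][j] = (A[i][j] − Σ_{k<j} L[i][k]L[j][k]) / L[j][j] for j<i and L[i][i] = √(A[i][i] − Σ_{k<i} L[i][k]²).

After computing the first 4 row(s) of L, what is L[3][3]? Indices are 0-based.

L[3][3] = 3

Step 1: L[0][0] = √(4) = 2.
  L[1][0] = (6) / L[0][0] = 3.
Step 2: L[1][1] = √(4) = 2.
  L[2][0] = (4) / L[0][0] = 2.
  L[2][1] = (-2) / L[1][1] = -1.
Step 3: L[2][2] = √(9) = 3.
  L[3][0] = (-2) / L[0][0] = -1.
  L[3][1] = (4) / L[1][1] = 2.
  L[3][2] = (-3) / L[2][2] = -1.
Step 4: L[3][3] = √(9) = 3.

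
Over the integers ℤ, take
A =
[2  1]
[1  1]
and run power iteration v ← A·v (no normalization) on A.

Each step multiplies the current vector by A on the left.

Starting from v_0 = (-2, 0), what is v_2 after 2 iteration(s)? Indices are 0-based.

v_2 = (-10, -6)

v_0 = (-2, 0).
v_1 = A·v_0 = (-4, -2).
v_2 = A·v_1 = (-10, -6).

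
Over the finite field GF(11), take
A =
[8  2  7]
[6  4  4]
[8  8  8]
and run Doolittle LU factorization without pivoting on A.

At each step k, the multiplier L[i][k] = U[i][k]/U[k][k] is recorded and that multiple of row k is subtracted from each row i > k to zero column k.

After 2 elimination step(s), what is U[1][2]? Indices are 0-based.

k=0: U[0][0]=8
  eliminate (1,0): mult=9, new row 1: (0, 8, 7); set L[1][0]=9
  eliminate (2,0): mult=1, new row 2: (0, 6, 1); set L[2][0]=1
k=1: U[1][1]=8
  eliminate (2,1): mult=9, new row 2: (0, 0, 4); set L[2][1]=9

U[1][2] = 7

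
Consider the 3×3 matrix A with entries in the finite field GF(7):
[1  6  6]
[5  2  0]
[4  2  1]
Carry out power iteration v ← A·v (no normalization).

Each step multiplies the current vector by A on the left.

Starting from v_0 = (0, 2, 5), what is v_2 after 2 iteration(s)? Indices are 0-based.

v_0 = (0, 2, 5).
v_1 = A·v_0 = (0, 4, 2).
v_2 = A·v_1 = (1, 1, 3).

v_2 = (1, 1, 3)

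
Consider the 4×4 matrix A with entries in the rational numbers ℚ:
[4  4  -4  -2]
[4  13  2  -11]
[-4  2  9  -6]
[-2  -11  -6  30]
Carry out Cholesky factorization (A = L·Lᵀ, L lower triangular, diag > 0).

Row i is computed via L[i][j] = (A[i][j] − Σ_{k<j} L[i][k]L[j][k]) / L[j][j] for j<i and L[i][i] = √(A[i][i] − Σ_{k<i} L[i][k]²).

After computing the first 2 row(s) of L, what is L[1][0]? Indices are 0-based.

Step 1: L[0][0] = √(4) = 2.
  L[1][0] = (4) / L[0][0] = 2.
Step 2: L[1][1] = √(9) = 3.

L[1][0] = 2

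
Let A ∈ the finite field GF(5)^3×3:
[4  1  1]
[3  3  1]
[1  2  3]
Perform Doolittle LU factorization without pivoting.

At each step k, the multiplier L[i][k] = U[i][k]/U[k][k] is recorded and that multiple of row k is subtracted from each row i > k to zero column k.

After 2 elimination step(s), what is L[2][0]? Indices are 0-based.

k=0: U[0][0]=4
  eliminate (1,0): mult=2, new row 1: (0, 1, 4); set L[1][0]=2
  eliminate (2,0): mult=4, new row 2: (0, 3, 4); set L[2][0]=4
k=1: U[1][1]=1
  eliminate (2,1): mult=3, new row 2: (0, 0, 2); set L[2][1]=3

L[2][0] = 4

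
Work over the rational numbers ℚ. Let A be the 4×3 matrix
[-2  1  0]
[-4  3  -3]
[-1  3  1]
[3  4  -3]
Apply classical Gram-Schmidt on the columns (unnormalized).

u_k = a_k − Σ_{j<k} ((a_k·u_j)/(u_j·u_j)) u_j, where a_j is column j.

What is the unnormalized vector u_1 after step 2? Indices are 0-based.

u_1 = (2/3, 7/3, 17/6, 9/2)

Step 1: u_0 = a_0 = (-2, -4, -1, 3).
Step 2: u_1 = a_1 − (-1/6)·u_0 = (2/3, 7/3, 17/6, 9/2).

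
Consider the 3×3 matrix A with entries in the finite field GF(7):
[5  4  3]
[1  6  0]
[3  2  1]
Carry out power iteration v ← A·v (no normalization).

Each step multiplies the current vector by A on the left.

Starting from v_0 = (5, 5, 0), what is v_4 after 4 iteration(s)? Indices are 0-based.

v_0 = (5, 5, 0).
v_1 = A·v_0 = (3, 0, 4).
v_2 = A·v_1 = (6, 3, 6).
v_3 = A·v_2 = (4, 3, 2).
v_4 = A·v_3 = (3, 1, 6).

v_4 = (3, 1, 6)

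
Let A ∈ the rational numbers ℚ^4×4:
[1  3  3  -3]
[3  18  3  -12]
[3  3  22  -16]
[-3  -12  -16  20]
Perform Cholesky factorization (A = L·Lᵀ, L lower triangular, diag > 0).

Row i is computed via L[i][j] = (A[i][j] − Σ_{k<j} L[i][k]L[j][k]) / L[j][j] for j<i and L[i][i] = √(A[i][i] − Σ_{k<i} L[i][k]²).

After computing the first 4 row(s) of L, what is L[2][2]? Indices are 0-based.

L[2][2] = 3

Step 1: L[0][0] = √(1) = 1.
  L[1][0] = (3) / L[0][0] = 3.
Step 2: L[1][1] = √(9) = 3.
  L[2][0] = (3) / L[0][0] = 3.
  L[2][1] = (-6) / L[1][1] = -2.
Step 3: L[2][2] = √(9) = 3.
  L[3][0] = (-3) / L[0][0] = -3.
  L[3][1] = (-3) / L[1][1] = -1.
  L[3][2] = (-9) / L[2][2] = -3.
Step 4: L[3][3] = √(1) = 1.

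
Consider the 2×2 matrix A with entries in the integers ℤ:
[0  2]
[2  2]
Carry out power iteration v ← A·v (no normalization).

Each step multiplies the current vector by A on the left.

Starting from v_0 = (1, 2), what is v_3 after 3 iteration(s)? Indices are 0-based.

v_0 = (1, 2).
v_1 = A·v_0 = (4, 6).
v_2 = A·v_1 = (12, 20).
v_3 = A·v_2 = (40, 64).

v_3 = (40, 64)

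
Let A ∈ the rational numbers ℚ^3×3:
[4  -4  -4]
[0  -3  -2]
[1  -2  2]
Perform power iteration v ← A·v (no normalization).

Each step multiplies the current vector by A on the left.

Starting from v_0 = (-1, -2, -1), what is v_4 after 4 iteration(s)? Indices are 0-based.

v_4 = (-56, -342, 4)

v_0 = (-1, -2, -1).
v_1 = A·v_0 = (8, 8, 1).
v_2 = A·v_1 = (-4, -26, -6).
v_3 = A·v_2 = (112, 90, 36).
v_4 = A·v_3 = (-56, -342, 4).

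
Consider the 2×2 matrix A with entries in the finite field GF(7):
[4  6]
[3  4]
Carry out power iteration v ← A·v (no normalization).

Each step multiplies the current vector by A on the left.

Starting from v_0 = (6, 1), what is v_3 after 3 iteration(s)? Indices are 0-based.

v_3 = (4, 5)

v_0 = (6, 1).
v_1 = A·v_0 = (2, 1).
v_2 = A·v_1 = (0, 3).
v_3 = A·v_2 = (4, 5).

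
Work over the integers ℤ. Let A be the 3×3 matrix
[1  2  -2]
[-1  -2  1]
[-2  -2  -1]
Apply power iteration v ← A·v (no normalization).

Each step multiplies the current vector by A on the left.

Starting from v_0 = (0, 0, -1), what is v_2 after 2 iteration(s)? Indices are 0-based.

v_2 = (-2, 1, -3)

v_0 = (0, 0, -1).
v_1 = A·v_0 = (2, -1, 1).
v_2 = A·v_1 = (-2, 1, -3).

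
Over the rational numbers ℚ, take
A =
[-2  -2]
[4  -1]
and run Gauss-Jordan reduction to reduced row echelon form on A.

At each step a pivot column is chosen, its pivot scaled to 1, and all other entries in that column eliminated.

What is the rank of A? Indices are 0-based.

rank = 2

step 1: normalize row 0 (÷-2) = (1, 1)
  row 1: subtract 4×row0 = (0, -5)
step 2: normalize row 1 (÷-5) = (0, 1)
  row 0: subtract 1×row1 = (1, 0)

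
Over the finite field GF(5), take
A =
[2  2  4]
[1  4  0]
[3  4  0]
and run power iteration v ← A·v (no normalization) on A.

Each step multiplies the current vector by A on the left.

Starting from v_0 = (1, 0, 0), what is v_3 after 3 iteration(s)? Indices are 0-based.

v_0 = (1, 0, 0).
v_1 = A·v_0 = (2, 1, 3).
v_2 = A·v_1 = (3, 1, 0).
v_3 = A·v_2 = (3, 2, 3).

v_3 = (3, 2, 3)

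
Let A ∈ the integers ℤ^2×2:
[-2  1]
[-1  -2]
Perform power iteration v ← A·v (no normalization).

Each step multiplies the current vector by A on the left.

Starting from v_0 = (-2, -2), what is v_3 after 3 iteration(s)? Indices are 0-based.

v_3 = (-18, 26)

v_0 = (-2, -2).
v_1 = A·v_0 = (2, 6).
v_2 = A·v_1 = (2, -14).
v_3 = A·v_2 = (-18, 26).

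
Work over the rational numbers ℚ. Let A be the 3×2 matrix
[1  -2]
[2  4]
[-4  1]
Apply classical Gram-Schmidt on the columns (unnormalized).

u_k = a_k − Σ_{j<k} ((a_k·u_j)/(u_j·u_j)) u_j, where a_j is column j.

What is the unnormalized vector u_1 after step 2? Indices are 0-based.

Step 1: u_0 = a_0 = (1, 2, -4).
Step 2: u_1 = a_1 − (2/21)·u_0 = (-44/21, 80/21, 29/21).

u_1 = (-44/21, 80/21, 29/21)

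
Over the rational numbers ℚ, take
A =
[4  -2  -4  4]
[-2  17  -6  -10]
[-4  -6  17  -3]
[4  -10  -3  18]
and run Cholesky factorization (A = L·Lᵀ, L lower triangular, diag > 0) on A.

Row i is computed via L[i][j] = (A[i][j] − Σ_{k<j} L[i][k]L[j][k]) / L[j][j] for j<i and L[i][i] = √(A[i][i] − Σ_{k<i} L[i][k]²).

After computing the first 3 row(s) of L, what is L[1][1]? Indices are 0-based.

Step 1: L[0][0] = √(4) = 2.
  L[1][0] = (-2) / L[0][0] = -1.
Step 2: L[1][1] = √(16) = 4.
  L[2][0] = (-4) / L[0][0] = -2.
  L[2][1] = (-8) / L[1][1] = -2.
Step 3: L[2][2] = √(9) = 3.

L[1][1] = 4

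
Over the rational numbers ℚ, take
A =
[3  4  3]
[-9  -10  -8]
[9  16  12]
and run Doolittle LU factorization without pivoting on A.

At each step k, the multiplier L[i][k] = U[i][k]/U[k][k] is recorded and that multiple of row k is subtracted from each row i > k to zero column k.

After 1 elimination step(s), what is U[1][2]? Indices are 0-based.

k=0: U[0][0]=3
  eliminate (1,0): mult=-3, new row 1: (0, 2, 1); set L[1][0]=-3
  eliminate (2,0): mult=3, new row 2: (0, 4, 3); set L[2][0]=3

U[1][2] = 1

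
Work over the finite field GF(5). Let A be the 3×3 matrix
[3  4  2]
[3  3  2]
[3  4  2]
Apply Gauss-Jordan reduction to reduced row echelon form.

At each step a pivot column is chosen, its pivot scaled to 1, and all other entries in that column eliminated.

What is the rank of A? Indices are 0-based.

rank = 2

pivot(0,0)=3: scale R0 → (1, 3, 4)
  clear (1,0): R1 −= (3)R0 → (0, 4, 0)
  clear (2,0): R2 −= (3)R0 → (0, 0, 0)
pivot(1,1)=4: scale R1 → (0, 1, 0)
  clear (0,1): R0 −= (3)R1 → (1, 0, 4)
col 2: no nonzero at/below row 2; advance.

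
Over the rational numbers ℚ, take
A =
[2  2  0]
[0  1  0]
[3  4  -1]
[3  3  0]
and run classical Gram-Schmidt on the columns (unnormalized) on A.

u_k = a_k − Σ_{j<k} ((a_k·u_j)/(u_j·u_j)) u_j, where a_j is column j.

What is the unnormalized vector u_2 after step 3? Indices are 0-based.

u_2 = (6/35, 13/35, -13/35, 9/35)

Step 1: u_0 = a_0 = (2, 0, 3, 3).
Step 2: u_1 = a_1 − (25/22)·u_0 = (-3/11, 1, 13/22, -9/22).
Step 3: u_2 = a_2 − (-3/22)·u_0 − (-13/35)·u_1 = (6/35, 13/35, -13/35, 9/35).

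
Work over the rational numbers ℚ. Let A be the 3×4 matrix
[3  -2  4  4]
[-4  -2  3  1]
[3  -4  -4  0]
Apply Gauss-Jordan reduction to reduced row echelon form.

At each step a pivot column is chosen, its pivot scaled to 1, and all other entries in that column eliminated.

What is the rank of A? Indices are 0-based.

[1] R0 /= 3  ⇒  (1, -2/3, 4/3, 4/3)
     R1 -= -4·R0  ⇒  (0, -14/3, 25/3, 19/3)
     R2 -= 3·R0  ⇒  (0, -2, -8, -4)
[2] R1 /= -14/3  ⇒  (0, 1, -25/14, -19/14)
     R0 -= -2/3·R1  ⇒  (1, 0, 1/7, 3/7)
     R2 -= -2·R1  ⇒  (0, 0, -81/7, -47/7)
[3] R2 /= -81/7  ⇒  (0, 0, 1, 47/81)
     R0 -= 1/7·R2  ⇒  (1, 0, 0, 28/81)
     R1 -= -25/14·R2  ⇒  (0, 1, 0, -26/81)

rank = 3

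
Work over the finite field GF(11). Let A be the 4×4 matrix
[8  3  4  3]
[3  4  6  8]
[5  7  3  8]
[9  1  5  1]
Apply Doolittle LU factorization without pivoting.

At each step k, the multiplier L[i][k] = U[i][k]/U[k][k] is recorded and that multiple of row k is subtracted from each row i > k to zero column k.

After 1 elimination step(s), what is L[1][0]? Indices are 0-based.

L[1][0] = 10

Step 1: pivot at (0,0) is 8.
  row1 ← row1 − (10)·row0  ⇒  L[1][0]=10, U row1=(0, 7, 10, 0)
  row2 ← row2 − (2)·row0  ⇒  L[2][0]=2, U row2=(0, 1, 6, 2)
  row3 ← row3 − (8)·row0  ⇒  L[3][0]=8, U row3=(0, 10, 6, 10)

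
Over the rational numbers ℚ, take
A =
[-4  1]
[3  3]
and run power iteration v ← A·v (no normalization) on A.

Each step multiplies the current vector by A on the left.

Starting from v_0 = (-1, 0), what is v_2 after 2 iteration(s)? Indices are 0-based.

v_2 = (-19, 3)

v_0 = (-1, 0).
v_1 = A·v_0 = (4, -3).
v_2 = A·v_1 = (-19, 3).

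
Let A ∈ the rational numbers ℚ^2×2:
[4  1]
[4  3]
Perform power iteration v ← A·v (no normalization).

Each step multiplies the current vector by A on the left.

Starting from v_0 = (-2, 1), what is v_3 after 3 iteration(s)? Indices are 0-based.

v_3 = (-175, -261)

v_0 = (-2, 1).
v_1 = A·v_0 = (-7, -5).
v_2 = A·v_1 = (-33, -43).
v_3 = A·v_2 = (-175, -261).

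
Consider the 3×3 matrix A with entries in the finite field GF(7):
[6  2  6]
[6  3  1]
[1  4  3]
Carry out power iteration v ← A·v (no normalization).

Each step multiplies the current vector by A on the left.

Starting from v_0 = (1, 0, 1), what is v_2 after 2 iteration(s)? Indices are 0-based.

v_2 = (5, 6, 3)

v_0 = (1, 0, 1).
v_1 = A·v_0 = (5, 0, 4).
v_2 = A·v_1 = (5, 6, 3).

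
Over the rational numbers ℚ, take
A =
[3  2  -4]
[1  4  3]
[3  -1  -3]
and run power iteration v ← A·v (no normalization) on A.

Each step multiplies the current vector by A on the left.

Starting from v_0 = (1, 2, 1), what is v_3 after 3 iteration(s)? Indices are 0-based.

v_3 = (201, 230, 69)

v_0 = (1, 2, 1).
v_1 = A·v_0 = (3, 12, -2).
v_2 = A·v_1 = (41, 45, 3).
v_3 = A·v_2 = (201, 230, 69).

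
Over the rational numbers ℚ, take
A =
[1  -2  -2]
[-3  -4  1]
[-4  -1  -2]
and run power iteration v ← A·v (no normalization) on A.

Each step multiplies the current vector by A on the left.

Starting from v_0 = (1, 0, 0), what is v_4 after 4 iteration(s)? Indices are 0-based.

v_0 = (1, 0, 0).
v_1 = A·v_0 = (1, -3, -4).
v_2 = A·v_1 = (15, 5, 7).
v_3 = A·v_2 = (-9, -58, -79).
v_4 = A·v_3 = (265, 180, 252).

v_4 = (265, 180, 252)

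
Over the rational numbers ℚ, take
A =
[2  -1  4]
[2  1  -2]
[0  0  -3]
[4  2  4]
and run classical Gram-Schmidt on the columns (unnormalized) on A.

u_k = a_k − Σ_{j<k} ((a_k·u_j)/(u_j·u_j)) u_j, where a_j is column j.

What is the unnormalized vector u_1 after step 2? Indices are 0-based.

u_1 = (-5/3, 1/3, 0, 2/3)

Step 1: u_0 = a_0 = (2, 2, 0, 4).
Step 2: u_1 = a_1 − (1/3)·u_0 = (-5/3, 1/3, 0, 2/3).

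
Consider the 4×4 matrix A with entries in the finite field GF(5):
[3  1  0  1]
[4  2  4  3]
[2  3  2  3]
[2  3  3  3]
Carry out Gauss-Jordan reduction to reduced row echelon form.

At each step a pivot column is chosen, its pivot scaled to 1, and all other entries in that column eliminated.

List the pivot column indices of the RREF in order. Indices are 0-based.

pivot columns: 0, 1, 2, 3

step 1: normalize row 0 (÷3) = (1, 2, 0, 2)
  row 1: subtract 4×row0 = (0, 4, 4, 0)
  row 2: subtract 2×row0 = (0, 4, 2, 4)
  row 3: subtract 2×row0 = (0, 4, 3, 4)
step 2: normalize row 1 (÷4) = (0, 1, 1, 0)
  row 0: subtract 2×row1 = (1, 0, 3, 2)
  row 2: subtract 4×row1 = (0, 0, 3, 4)
  row 3: subtract 4×row1 = (0, 0, 4, 4)
step 3: normalize row 2 (÷3) = (0, 0, 1, 3)
  row 0: subtract 3×row2 = (1, 0, 0, 3)
  row 1: subtract 1×row2 = (0, 1, 0, 2)
  row 3: subtract 4×row2 = (0, 0, 0, 2)
step 4: normalize row 3 (÷2) = (0, 0, 0, 1)
  row 0: subtract 3×row3 = (1, 0, 0, 0)
  row 1: subtract 2×row3 = (0, 1, 0, 0)
  row 2: subtract 3×row3 = (0, 0, 1, 0)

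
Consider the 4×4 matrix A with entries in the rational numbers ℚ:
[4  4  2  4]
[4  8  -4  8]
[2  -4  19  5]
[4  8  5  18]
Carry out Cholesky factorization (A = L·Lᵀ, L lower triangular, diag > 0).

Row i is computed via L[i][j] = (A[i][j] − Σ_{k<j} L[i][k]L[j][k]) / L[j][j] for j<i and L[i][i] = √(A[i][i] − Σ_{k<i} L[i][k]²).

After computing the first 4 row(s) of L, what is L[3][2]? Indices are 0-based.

L[3][2] = 3

Step 1: L[0][0] = √(4) = 2.
  L[1][0] = (4) / L[0][0] = 2.
Step 2: L[1][1] = √(4) = 2.
  L[2][0] = (2) / L[0][0] = 1.
  L[2][1] = (-6) / L[1][1] = -3.
Step 3: L[2][2] = √(9) = 3.
  L[3][0] = (4) / L[0][0] = 2.
  L[3][1] = (4) / L[1][1] = 2.
  L[3][2] = (9) / L[2][2] = 3.
Step 4: L[3][3] = √(1) = 1.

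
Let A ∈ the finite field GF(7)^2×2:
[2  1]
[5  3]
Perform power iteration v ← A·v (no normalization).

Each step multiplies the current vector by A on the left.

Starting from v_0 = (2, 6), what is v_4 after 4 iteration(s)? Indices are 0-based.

v_4 = (3, 3)

v_0 = (2, 6).
v_1 = A·v_0 = (3, 0).
v_2 = A·v_1 = (6, 1).
v_3 = A·v_2 = (6, 5).
v_4 = A·v_3 = (3, 3).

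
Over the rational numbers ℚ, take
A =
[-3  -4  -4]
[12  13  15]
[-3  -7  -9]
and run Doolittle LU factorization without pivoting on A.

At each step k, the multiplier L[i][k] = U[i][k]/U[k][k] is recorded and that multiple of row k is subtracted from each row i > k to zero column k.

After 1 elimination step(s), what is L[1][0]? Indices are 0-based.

Step 1: pivot at (0,0) is -3.
  row1 ← row1 − (-4)·row0  ⇒  L[1][0]=-4, U row1=(0, -3, -1)
  row2 ← row2 − (1)·row0  ⇒  L[2][0]=1, U row2=(0, -3, -5)

L[1][0] = -4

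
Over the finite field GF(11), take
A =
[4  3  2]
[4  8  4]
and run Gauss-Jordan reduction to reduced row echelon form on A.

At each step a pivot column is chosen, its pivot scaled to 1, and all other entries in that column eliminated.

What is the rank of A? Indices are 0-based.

[1] R0 /= 4  ⇒  (1, 9, 6)
     R1 -= 4·R0  ⇒  (0, 5, 2)
[2] R1 /= 5  ⇒  (0, 1, 7)
     R0 -= 9·R1  ⇒  (1, 0, 9)

rank = 2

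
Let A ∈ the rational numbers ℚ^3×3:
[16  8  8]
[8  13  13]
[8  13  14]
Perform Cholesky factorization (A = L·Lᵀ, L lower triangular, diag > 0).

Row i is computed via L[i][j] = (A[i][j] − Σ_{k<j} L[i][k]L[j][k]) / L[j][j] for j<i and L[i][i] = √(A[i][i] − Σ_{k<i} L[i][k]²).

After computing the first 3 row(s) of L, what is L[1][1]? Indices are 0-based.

Step 1: L[0][0] = √(16) = 4.
  L[1][0] = (8) / L[0][0] = 2.
Step 2: L[1][1] = √(9) = 3.
  L[2][0] = (8) / L[0][0] = 2.
  L[2][1] = (9) / L[1][1] = 3.
Step 3: L[2][2] = √(1) = 1.

L[1][1] = 3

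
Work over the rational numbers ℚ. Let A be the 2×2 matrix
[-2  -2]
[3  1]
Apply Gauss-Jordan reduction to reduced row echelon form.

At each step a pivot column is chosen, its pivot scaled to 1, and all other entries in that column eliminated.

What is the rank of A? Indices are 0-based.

rank = 2

step 1: normalize row 0 (÷-2) = (1, 1)
  row 1: subtract 3×row0 = (0, -2)
step 2: normalize row 1 (÷-2) = (0, 1)
  row 0: subtract 1×row1 = (1, 0)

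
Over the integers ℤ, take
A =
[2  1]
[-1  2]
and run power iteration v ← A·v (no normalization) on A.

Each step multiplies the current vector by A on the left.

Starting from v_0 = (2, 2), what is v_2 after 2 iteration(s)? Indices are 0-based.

v_0 = (2, 2).
v_1 = A·v_0 = (6, 2).
v_2 = A·v_1 = (14, -2).

v_2 = (14, -2)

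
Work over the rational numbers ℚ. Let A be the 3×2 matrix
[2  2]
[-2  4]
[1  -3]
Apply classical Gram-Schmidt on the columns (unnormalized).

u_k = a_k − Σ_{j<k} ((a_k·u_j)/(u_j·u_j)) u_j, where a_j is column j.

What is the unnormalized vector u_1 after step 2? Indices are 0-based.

Step 1: u_0 = a_0 = (2, -2, 1).
Step 2: u_1 = a_1 − (-7/9)·u_0 = (32/9, 22/9, -20/9).

u_1 = (32/9, 22/9, -20/9)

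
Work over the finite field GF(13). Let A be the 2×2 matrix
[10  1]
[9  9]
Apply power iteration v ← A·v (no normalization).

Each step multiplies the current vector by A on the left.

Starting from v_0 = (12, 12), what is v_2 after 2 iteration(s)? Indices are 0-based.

v_0 = (12, 12).
v_1 = A·v_0 = (2, 8).
v_2 = A·v_1 = (2, 12).

v_2 = (2, 12)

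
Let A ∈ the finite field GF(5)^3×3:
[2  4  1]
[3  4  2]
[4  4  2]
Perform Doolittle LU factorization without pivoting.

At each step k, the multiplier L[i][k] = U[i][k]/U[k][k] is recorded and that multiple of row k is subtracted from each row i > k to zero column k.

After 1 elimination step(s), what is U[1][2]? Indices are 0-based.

U[1][2] = 3

[col 0] pivot 2
  R1 -= 4*R0 → (0, 3, 3)  (L[1][0] := 4)
  R2 -= 2*R0 → (0, 1, 0)  (L[2][0] := 2)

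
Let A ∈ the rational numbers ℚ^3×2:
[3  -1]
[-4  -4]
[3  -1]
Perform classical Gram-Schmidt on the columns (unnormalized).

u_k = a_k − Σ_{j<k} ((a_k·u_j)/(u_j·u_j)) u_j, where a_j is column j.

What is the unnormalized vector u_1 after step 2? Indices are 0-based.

u_1 = (-32/17, -48/17, -32/17)

Step 1: u_0 = a_0 = (3, -4, 3).
Step 2: u_1 = a_1 − (5/17)·u_0 = (-32/17, -48/17, -32/17).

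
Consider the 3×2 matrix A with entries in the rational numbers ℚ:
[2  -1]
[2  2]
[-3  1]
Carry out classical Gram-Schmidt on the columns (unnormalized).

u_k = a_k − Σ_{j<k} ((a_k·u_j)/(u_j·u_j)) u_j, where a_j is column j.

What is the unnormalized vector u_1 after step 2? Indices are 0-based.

u_1 = (-15/17, 36/17, 14/17)

Step 1: u_0 = a_0 = (2, 2, -3).
Step 2: u_1 = a_1 − (-1/17)·u_0 = (-15/17, 36/17, 14/17).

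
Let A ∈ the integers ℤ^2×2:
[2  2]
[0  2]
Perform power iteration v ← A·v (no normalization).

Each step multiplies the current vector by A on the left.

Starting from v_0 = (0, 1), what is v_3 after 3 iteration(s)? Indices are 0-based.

v_0 = (0, 1).
v_1 = A·v_0 = (2, 2).
v_2 = A·v_1 = (8, 4).
v_3 = A·v_2 = (24, 8).

v_3 = (24, 8)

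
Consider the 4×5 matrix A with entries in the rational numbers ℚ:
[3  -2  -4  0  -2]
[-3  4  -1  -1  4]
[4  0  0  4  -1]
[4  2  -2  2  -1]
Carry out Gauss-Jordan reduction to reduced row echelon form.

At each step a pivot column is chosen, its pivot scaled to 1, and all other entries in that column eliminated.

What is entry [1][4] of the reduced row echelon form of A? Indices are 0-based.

[1] R0 /= 3  ⇒  (1, -2/3, -4/3, 0, -2/3)
     R1 -= -3·R0  ⇒  (0, 2, -5, -1, 2)
     R2 -= 4·R0  ⇒  (0, 8/3, 16/3, 4, 5/3)
     R3 -= 4·R0  ⇒  (0, 14/3, 10/3, 2, 5/3)
[2] R1 /= 2  ⇒  (0, 1, -5/2, -1/2, 1)
     R0 -= -2/3·R1  ⇒  (1, 0, -3, -1/3, 0)
     R2 -= 8/3·R1  ⇒  (0, 0, 12, 16/3, -1)
     R3 -= 14/3·R1  ⇒  (0, 0, 15, 13/3, -3)
[3] R2 /= 12  ⇒  (0, 0, 1, 4/9, -1/12)
     R0 -= -3·R2  ⇒  (1, 0, 0, 1, -1/4)
     R1 -= -5/2·R2  ⇒  (0, 1, 0, 11/18, 19/24)
     R3 -= 15·R2  ⇒  (0, 0, 0, -7/3, -7/4)
[4] R3 /= -7/3  ⇒  (0, 0, 0, 1, 3/4)
     R0 -= 1·R3  ⇒  (1, 0, 0, 0, -1)
     R1 -= 11/18·R3  ⇒  (0, 1, 0, 0, 1/3)
     R2 -= 4/9·R3  ⇒  (0, 0, 1, 0, -5/12)

M[1][4] = 1/3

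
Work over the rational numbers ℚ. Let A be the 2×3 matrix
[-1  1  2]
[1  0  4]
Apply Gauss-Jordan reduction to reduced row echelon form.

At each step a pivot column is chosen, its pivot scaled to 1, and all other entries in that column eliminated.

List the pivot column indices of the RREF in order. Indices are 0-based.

[1] R0 /= -1  ⇒  (1, -1, -2)
     R1 -= 1·R0  ⇒  (0, 1, 6)
[2] R1 /= 1  ⇒  (0, 1, 6)
     R0 -= -1·R1  ⇒  (1, 0, 4)

pivot columns: 0, 1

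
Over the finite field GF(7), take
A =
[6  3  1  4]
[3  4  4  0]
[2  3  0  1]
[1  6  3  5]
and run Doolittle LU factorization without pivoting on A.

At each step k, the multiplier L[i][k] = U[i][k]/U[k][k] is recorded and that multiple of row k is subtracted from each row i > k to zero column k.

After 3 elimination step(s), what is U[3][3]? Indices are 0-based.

[col 0] pivot 6
  R1 -= 4*R0 → (0, 6, 0, 5)  (L[1][0] := 4)
  R2 -= 5*R0 → (0, 2, 2, 2)  (L[2][0] := 5)
  R3 -= 6*R0 → (0, 2, 4, 2)  (L[3][0] := 6)
[col 1] pivot 6
  R2 -= 5*R1 → (0, 0, 2, 5)  (L[2][1] := 5)
  R3 -= 5*R1 → (0, 0, 4, 5)  (L[3][1] := 5)
[col 2] pivot 2
  R3 -= 2*R2 → (0, 0, 0, 2)  (L[3][2] := 2)

U[3][3] = 2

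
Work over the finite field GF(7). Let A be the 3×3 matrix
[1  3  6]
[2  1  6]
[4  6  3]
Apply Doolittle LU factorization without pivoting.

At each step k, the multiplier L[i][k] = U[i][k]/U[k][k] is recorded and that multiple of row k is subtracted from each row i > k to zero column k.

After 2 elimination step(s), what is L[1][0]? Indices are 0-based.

[col 0] pivot 1
  R1 -= 2*R0 → (0, 2, 1)  (L[1][0] := 2)
  R2 -= 4*R0 → (0, 1, 0)  (L[2][0] := 4)
[col 1] pivot 2
  R2 -= 4*R1 → (0, 0, 3)  (L[2][1] := 4)

L[1][0] = 2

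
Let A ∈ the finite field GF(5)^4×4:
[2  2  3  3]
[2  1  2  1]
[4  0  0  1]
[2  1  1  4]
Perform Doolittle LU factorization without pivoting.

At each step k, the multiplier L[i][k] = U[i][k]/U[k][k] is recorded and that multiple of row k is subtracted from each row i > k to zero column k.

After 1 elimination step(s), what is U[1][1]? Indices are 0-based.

[col 0] pivot 2
  R1 -= 1*R0 → (0, 4, 4, 3)  (L[1][0] := 1)
  R2 -= 2*R0 → (0, 1, 4, 0)  (L[2][0] := 2)
  R3 -= 1*R0 → (0, 4, 3, 1)  (L[3][0] := 1)

U[1][1] = 4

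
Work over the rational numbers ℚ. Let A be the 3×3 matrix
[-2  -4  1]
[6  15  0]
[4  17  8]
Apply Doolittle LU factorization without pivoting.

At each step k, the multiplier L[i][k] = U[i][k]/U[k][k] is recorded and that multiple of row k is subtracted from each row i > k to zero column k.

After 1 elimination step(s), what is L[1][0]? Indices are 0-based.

Step 1: pivot at (0,0) is -2.
  row1 ← row1 − (-3)·row0  ⇒  L[1][0]=-3, U row1=(0, 3, 3)
  row2 ← row2 − (-2)·row0  ⇒  L[2][0]=-2, U row2=(0, 9, 10)

L[1][0] = -3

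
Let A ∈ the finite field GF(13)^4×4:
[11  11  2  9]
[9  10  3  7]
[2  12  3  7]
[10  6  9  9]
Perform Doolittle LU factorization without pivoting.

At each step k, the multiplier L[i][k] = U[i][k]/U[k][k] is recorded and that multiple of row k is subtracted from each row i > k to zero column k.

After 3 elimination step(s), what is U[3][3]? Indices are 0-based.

U[3][3] = 1

Step 1: pivot at (0,0) is 11.
  row1 ← row1 − (2)·row0  ⇒  L[1][0]=2, U row1=(0, 1, 12, 2)
  row2 ← row2 − (12)·row0  ⇒  L[2][0]=12, U row2=(0, 10, 5, 3)
  row3 ← row3 − (8)·row0  ⇒  L[3][0]=8, U row3=(0, 9, 6, 2)
Step 2: pivot at (1,1) is 1.
  row2 ← row2 − (10)·row1  ⇒  L[2][1]=10, U row2=(0, 0, 2, 9)
  row3 ← row3 − (9)·row1  ⇒  L[3][1]=9, U row3=(0, 0, 2, 10)
Step 3: pivot at (2,2) is 2.
  row3 ← row3 − (1)·row2  ⇒  L[3][2]=1, U row3=(0, 0, 0, 1)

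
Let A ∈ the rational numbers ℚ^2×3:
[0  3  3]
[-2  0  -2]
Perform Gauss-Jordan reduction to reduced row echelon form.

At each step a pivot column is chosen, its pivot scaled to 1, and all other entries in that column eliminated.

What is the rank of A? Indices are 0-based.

rank = 2

pivot(0,0): swap R0↔R1
pivot(0,0)=-2: scale R0 → (1, 0, 1)
pivot(1,1)=3: scale R1 → (0, 1, 1)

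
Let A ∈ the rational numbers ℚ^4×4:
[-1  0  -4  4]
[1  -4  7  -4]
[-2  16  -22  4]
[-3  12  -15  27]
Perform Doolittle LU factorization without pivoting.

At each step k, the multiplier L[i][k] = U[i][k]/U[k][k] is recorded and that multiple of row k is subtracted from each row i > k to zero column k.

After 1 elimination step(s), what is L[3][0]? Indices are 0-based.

k=0: U[0][0]=-1
  eliminate (1,0): mult=-1, new row 1: (0, -4, 3, 0); set L[1][0]=-1
  eliminate (2,0): mult=2, new row 2: (0, 16, -14, -4); set L[2][0]=2
  eliminate (3,0): mult=3, new row 3: (0, 12, -3, 15); set L[3][0]=3

L[3][0] = 3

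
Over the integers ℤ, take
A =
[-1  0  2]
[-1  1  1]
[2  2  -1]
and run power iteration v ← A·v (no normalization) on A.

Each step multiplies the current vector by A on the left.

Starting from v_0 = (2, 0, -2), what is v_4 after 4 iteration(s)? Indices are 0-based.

v_4 = (226, 112, -290)

v_0 = (2, 0, -2).
v_1 = A·v_0 = (-6, -4, 6).
v_2 = A·v_1 = (18, 8, -26).
v_3 = A·v_2 = (-70, -36, 78).
v_4 = A·v_3 = (226, 112, -290).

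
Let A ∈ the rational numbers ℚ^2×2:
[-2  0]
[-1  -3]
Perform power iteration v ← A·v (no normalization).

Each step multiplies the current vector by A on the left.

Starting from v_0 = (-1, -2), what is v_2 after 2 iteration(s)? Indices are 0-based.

v_2 = (-4, -23)

v_0 = (-1, -2).
v_1 = A·v_0 = (2, 7).
v_2 = A·v_1 = (-4, -23).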